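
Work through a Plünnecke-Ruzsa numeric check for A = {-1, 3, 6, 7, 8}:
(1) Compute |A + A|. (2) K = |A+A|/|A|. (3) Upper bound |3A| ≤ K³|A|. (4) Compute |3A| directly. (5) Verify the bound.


|A| = 5.
Step 1: Compute A + A by enumerating all 25 pairs.
A + A = {-2, 2, 5, 6, 7, 9, 10, 11, 12, 13, 14, 15, 16}, so |A + A| = 13.
Step 2: Doubling constant K = |A + A|/|A| = 13/5 = 13/5 ≈ 2.6000.
Step 3: Plünnecke-Ruzsa gives |3A| ≤ K³·|A| = (2.6000)³ · 5 ≈ 87.8800.
Step 4: Compute 3A = A + A + A directly by enumerating all triples (a,b,c) ∈ A³; |3A| = 22.
Step 5: Check 22 ≤ 87.8800? Yes ✓.

K = 13/5, Plünnecke-Ruzsa bound K³|A| ≈ 87.8800, |3A| = 22, inequality holds.


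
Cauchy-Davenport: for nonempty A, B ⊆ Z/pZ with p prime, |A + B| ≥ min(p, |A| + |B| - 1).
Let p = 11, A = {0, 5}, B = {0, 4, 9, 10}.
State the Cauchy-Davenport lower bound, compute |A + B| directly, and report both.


Cauchy-Davenport: |A + B| ≥ min(p, |A| + |B| - 1) for A, B nonempty in Z/pZ.
|A| = 2, |B| = 4, p = 11.
CD lower bound = min(11, 2 + 4 - 1) = min(11, 5) = 5.
Compute A + B mod 11 directly:
a = 0: 0+0=0, 0+4=4, 0+9=9, 0+10=10
a = 5: 5+0=5, 5+4=9, 5+9=3, 5+10=4
A + B = {0, 3, 4, 5, 9, 10}, so |A + B| = 6.
Verify: 6 ≥ 5? Yes ✓.

CD lower bound = 5, actual |A + B| = 6.


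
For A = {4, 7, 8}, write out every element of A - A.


A - A = {a - a' : a, a' ∈ A}.
Compute a - a' for each ordered pair (a, a'):
a = 4: 4-4=0, 4-7=-3, 4-8=-4
a = 7: 7-4=3, 7-7=0, 7-8=-1
a = 8: 8-4=4, 8-7=1, 8-8=0
Collecting distinct values (and noting 0 appears from a-a):
A - A = {-4, -3, -1, 0, 1, 3, 4}
|A - A| = 7

A - A = {-4, -3, -1, 0, 1, 3, 4}


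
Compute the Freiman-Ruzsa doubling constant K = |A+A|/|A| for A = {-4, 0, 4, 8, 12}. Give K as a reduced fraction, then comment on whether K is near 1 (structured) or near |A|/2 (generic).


|A| = 5.
Compute A + A by enumerating all 25 pairs.
A + A = {-8, -4, 0, 4, 8, 12, 16, 20, 24}, so |A + A| = 9.
K = |A + A| / |A| = 9/5 (already in lowest terms) ≈ 1.8000.
Reference: AP of size 5 gives K = 9/5 ≈ 1.8000; a fully generic set of size 5 gives K ≈ 3.0000.

|A| = 5, |A + A| = 9, K = 9/5.


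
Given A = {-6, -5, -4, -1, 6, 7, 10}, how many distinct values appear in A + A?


A + A = {a + a' : a, a' ∈ A}; |A| = 7.
General bounds: 2|A| - 1 ≤ |A + A| ≤ |A|(|A|+1)/2, i.e. 13 ≤ |A + A| ≤ 28.
Lower bound 2|A|-1 is attained iff A is an arithmetic progression.
Enumerate sums a + a' for a ≤ a' (symmetric, so this suffices):
a = -6: -6+-6=-12, -6+-5=-11, -6+-4=-10, -6+-1=-7, -6+6=0, -6+7=1, -6+10=4
a = -5: -5+-5=-10, -5+-4=-9, -5+-1=-6, -5+6=1, -5+7=2, -5+10=5
a = -4: -4+-4=-8, -4+-1=-5, -4+6=2, -4+7=3, -4+10=6
a = -1: -1+-1=-2, -1+6=5, -1+7=6, -1+10=9
a = 6: 6+6=12, 6+7=13, 6+10=16
a = 7: 7+7=14, 7+10=17
a = 10: 10+10=20
Distinct sums: {-12, -11, -10, -9, -8, -7, -6, -5, -2, 0, 1, 2, 3, 4, 5, 6, 9, 12, 13, 14, 16, 17, 20}
|A + A| = 23

|A + A| = 23


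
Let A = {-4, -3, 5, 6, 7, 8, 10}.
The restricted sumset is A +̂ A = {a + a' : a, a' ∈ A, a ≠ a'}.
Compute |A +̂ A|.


Restricted sumset: A +̂ A = {a + a' : a ∈ A, a' ∈ A, a ≠ a'}.
Equivalently, take A + A and drop any sum 2a that is achievable ONLY as a + a for a ∈ A (i.e. sums representable only with equal summands).
Enumerate pairs (a, a') with a < a' (symmetric, so each unordered pair gives one sum; this covers all a ≠ a'):
  -4 + -3 = -7
  -4 + 5 = 1
  -4 + 6 = 2
  -4 + 7 = 3
  -4 + 8 = 4
  -4 + 10 = 6
  -3 + 5 = 2
  -3 + 6 = 3
  -3 + 7 = 4
  -3 + 8 = 5
  -3 + 10 = 7
  5 + 6 = 11
  5 + 7 = 12
  5 + 8 = 13
  5 + 10 = 15
  6 + 7 = 13
  6 + 8 = 14
  6 + 10 = 16
  7 + 8 = 15
  7 + 10 = 17
  8 + 10 = 18
Collected distinct sums: {-7, 1, 2, 3, 4, 5, 6, 7, 11, 12, 13, 14, 15, 16, 17, 18}
|A +̂ A| = 16
(Reference bound: |A +̂ A| ≥ 2|A| - 3 for |A| ≥ 2, with |A| = 7 giving ≥ 11.)

|A +̂ A| = 16


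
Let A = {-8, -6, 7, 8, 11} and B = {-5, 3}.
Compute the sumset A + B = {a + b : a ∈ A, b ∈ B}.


A + B = {a + b : a ∈ A, b ∈ B}.
Enumerate all |A|·|B| = 5·2 = 10 pairs (a, b) and collect distinct sums.
a = -8: -8+-5=-13, -8+3=-5
a = -6: -6+-5=-11, -6+3=-3
a = 7: 7+-5=2, 7+3=10
a = 8: 8+-5=3, 8+3=11
a = 11: 11+-5=6, 11+3=14
Collecting distinct sums: A + B = {-13, -11, -5, -3, 2, 3, 6, 10, 11, 14}
|A + B| = 10

A + B = {-13, -11, -5, -3, 2, 3, 6, 10, 11, 14}


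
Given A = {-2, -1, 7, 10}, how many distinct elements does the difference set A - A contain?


A - A = {a - a' : a, a' ∈ A}; |A| = 4.
Bounds: 2|A|-1 ≤ |A - A| ≤ |A|² - |A| + 1, i.e. 7 ≤ |A - A| ≤ 13.
Note: 0 ∈ A - A always (from a - a). The set is symmetric: if d ∈ A - A then -d ∈ A - A.
Enumerate nonzero differences d = a - a' with a > a' (then include -d):
Positive differences: {1, 3, 8, 9, 11, 12}
Full difference set: {0} ∪ (positive diffs) ∪ (negative diffs).
|A - A| = 1 + 2·6 = 13 (matches direct enumeration: 13).

|A - A| = 13


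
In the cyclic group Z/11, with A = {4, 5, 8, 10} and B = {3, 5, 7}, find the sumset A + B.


Work in Z/11Z: reduce every sum a + b modulo 11.
Enumerate all 12 pairs:
a = 4: 4+3=7, 4+5=9, 4+7=0
a = 5: 5+3=8, 5+5=10, 5+7=1
a = 8: 8+3=0, 8+5=2, 8+7=4
a = 10: 10+3=2, 10+5=4, 10+7=6
Distinct residues collected: {0, 1, 2, 4, 6, 7, 8, 9, 10}
|A + B| = 9 (out of 11 total residues).

A + B = {0, 1, 2, 4, 6, 7, 8, 9, 10}


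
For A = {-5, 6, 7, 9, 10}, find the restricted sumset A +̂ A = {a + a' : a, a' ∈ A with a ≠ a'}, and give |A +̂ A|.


Restricted sumset: A +̂ A = {a + a' : a ∈ A, a' ∈ A, a ≠ a'}.
Equivalently, take A + A and drop any sum 2a that is achievable ONLY as a + a for a ∈ A (i.e. sums representable only with equal summands).
Enumerate pairs (a, a') with a < a' (symmetric, so each unordered pair gives one sum; this covers all a ≠ a'):
  -5 + 6 = 1
  -5 + 7 = 2
  -5 + 9 = 4
  -5 + 10 = 5
  6 + 7 = 13
  6 + 9 = 15
  6 + 10 = 16
  7 + 9 = 16
  7 + 10 = 17
  9 + 10 = 19
Collected distinct sums: {1, 2, 4, 5, 13, 15, 16, 17, 19}
|A +̂ A| = 9
(Reference bound: |A +̂ A| ≥ 2|A| - 3 for |A| ≥ 2, with |A| = 5 giving ≥ 7.)

|A +̂ A| = 9


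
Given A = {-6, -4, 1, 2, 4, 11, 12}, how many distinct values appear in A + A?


A + A = {a + a' : a, a' ∈ A}; |A| = 7.
General bounds: 2|A| - 1 ≤ |A + A| ≤ |A|(|A|+1)/2, i.e. 13 ≤ |A + A| ≤ 28.
Lower bound 2|A|-1 is attained iff A is an arithmetic progression.
Enumerate sums a + a' for a ≤ a' (symmetric, so this suffices):
a = -6: -6+-6=-12, -6+-4=-10, -6+1=-5, -6+2=-4, -6+4=-2, -6+11=5, -6+12=6
a = -4: -4+-4=-8, -4+1=-3, -4+2=-2, -4+4=0, -4+11=7, -4+12=8
a = 1: 1+1=2, 1+2=3, 1+4=5, 1+11=12, 1+12=13
a = 2: 2+2=4, 2+4=6, 2+11=13, 2+12=14
a = 4: 4+4=8, 4+11=15, 4+12=16
a = 11: 11+11=22, 11+12=23
a = 12: 12+12=24
Distinct sums: {-12, -10, -8, -5, -4, -3, -2, 0, 2, 3, 4, 5, 6, 7, 8, 12, 13, 14, 15, 16, 22, 23, 24}
|A + A| = 23

|A + A| = 23


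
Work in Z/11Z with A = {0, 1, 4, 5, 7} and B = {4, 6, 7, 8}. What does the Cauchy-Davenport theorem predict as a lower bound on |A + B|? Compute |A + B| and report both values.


Cauchy-Davenport: |A + B| ≥ min(p, |A| + |B| - 1) for A, B nonempty in Z/pZ.
|A| = 5, |B| = 4, p = 11.
CD lower bound = min(11, 5 + 4 - 1) = min(11, 8) = 8.
Compute A + B mod 11 directly:
a = 0: 0+4=4, 0+6=6, 0+7=7, 0+8=8
a = 1: 1+4=5, 1+6=7, 1+7=8, 1+8=9
a = 4: 4+4=8, 4+6=10, 4+7=0, 4+8=1
a = 5: 5+4=9, 5+6=0, 5+7=1, 5+8=2
a = 7: 7+4=0, 7+6=2, 7+7=3, 7+8=4
A + B = {0, 1, 2, 3, 4, 5, 6, 7, 8, 9, 10}, so |A + B| = 11.
Verify: 11 ≥ 8? Yes ✓.

CD lower bound = 8, actual |A + B| = 11.


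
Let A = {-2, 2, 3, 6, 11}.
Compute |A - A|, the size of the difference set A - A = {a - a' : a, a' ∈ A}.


A - A = {a - a' : a, a' ∈ A}; |A| = 5.
Bounds: 2|A|-1 ≤ |A - A| ≤ |A|² - |A| + 1, i.e. 9 ≤ |A - A| ≤ 21.
Note: 0 ∈ A - A always (from a - a). The set is symmetric: if d ∈ A - A then -d ∈ A - A.
Enumerate nonzero differences d = a - a' with a > a' (then include -d):
Positive differences: {1, 3, 4, 5, 8, 9, 13}
Full difference set: {0} ∪ (positive diffs) ∪ (negative diffs).
|A - A| = 1 + 2·7 = 15 (matches direct enumeration: 15).

|A - A| = 15


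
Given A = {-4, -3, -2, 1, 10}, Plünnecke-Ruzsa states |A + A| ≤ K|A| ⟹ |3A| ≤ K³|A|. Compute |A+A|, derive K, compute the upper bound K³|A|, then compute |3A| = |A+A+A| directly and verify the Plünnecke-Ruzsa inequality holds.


|A| = 5.
Step 1: Compute A + A by enumerating all 25 pairs.
A + A = {-8, -7, -6, -5, -4, -3, -2, -1, 2, 6, 7, 8, 11, 20}, so |A + A| = 14.
Step 2: Doubling constant K = |A + A|/|A| = 14/5 = 14/5 ≈ 2.8000.
Step 3: Plünnecke-Ruzsa gives |3A| ≤ K³·|A| = (2.8000)³ · 5 ≈ 109.7600.
Step 4: Compute 3A = A + A + A directly by enumerating all triples (a,b,c) ∈ A³; |3A| = 27.
Step 5: Check 27 ≤ 109.7600? Yes ✓.

K = 14/5, Plünnecke-Ruzsa bound K³|A| ≈ 109.7600, |3A| = 27, inequality holds.


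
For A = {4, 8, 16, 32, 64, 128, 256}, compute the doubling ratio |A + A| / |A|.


|A| = 7.
Compute A + A by enumerating all 49 pairs.
A + A = {8, 12, 16, 20, 24, 32, 36, 40, 48, 64, 68, 72, 80, 96, 128, 132, 136, 144, 160, 192, 256, 260, 264, 272, 288, 320, 384, 512}, so |A + A| = 28.
K = |A + A| / |A| = 28/7 = 4/1 ≈ 4.0000.
Reference: AP of size 7 gives K = 13/7 ≈ 1.8571; a fully generic set of size 7 gives K ≈ 4.0000.

|A| = 7, |A + A| = 28, K = 28/7 = 4/1.


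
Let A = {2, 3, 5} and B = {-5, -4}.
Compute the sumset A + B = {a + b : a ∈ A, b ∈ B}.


A + B = {a + b : a ∈ A, b ∈ B}.
Enumerate all |A|·|B| = 3·2 = 6 pairs (a, b) and collect distinct sums.
a = 2: 2+-5=-3, 2+-4=-2
a = 3: 3+-5=-2, 3+-4=-1
a = 5: 5+-5=0, 5+-4=1
Collecting distinct sums: A + B = {-3, -2, -1, 0, 1}
|A + B| = 5

A + B = {-3, -2, -1, 0, 1}


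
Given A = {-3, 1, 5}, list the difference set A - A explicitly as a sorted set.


A - A = {a - a' : a, a' ∈ A}.
Compute a - a' for each ordered pair (a, a'):
a = -3: -3--3=0, -3-1=-4, -3-5=-8
a = 1: 1--3=4, 1-1=0, 1-5=-4
a = 5: 5--3=8, 5-1=4, 5-5=0
Collecting distinct values (and noting 0 appears from a-a):
A - A = {-8, -4, 0, 4, 8}
|A - A| = 5

A - A = {-8, -4, 0, 4, 8}


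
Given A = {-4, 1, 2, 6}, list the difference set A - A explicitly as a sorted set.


A - A = {a - a' : a, a' ∈ A}.
Compute a - a' for each ordered pair (a, a'):
a = -4: -4--4=0, -4-1=-5, -4-2=-6, -4-6=-10
a = 1: 1--4=5, 1-1=0, 1-2=-1, 1-6=-5
a = 2: 2--4=6, 2-1=1, 2-2=0, 2-6=-4
a = 6: 6--4=10, 6-1=5, 6-2=4, 6-6=0
Collecting distinct values (and noting 0 appears from a-a):
A - A = {-10, -6, -5, -4, -1, 0, 1, 4, 5, 6, 10}
|A - A| = 11

A - A = {-10, -6, -5, -4, -1, 0, 1, 4, 5, 6, 10}


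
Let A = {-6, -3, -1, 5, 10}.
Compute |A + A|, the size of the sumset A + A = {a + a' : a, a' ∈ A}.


A + A = {a + a' : a, a' ∈ A}; |A| = 5.
General bounds: 2|A| - 1 ≤ |A + A| ≤ |A|(|A|+1)/2, i.e. 9 ≤ |A + A| ≤ 15.
Lower bound 2|A|-1 is attained iff A is an arithmetic progression.
Enumerate sums a + a' for a ≤ a' (symmetric, so this suffices):
a = -6: -6+-6=-12, -6+-3=-9, -6+-1=-7, -6+5=-1, -6+10=4
a = -3: -3+-3=-6, -3+-1=-4, -3+5=2, -3+10=7
a = -1: -1+-1=-2, -1+5=4, -1+10=9
a = 5: 5+5=10, 5+10=15
a = 10: 10+10=20
Distinct sums: {-12, -9, -7, -6, -4, -2, -1, 2, 4, 7, 9, 10, 15, 20}
|A + A| = 14

|A + A| = 14


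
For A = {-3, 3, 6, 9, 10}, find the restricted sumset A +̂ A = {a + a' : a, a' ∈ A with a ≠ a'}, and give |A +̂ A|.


Restricted sumset: A +̂ A = {a + a' : a ∈ A, a' ∈ A, a ≠ a'}.
Equivalently, take A + A and drop any sum 2a that is achievable ONLY as a + a for a ∈ A (i.e. sums representable only with equal summands).
Enumerate pairs (a, a') with a < a' (symmetric, so each unordered pair gives one sum; this covers all a ≠ a'):
  -3 + 3 = 0
  -3 + 6 = 3
  -3 + 9 = 6
  -3 + 10 = 7
  3 + 6 = 9
  3 + 9 = 12
  3 + 10 = 13
  6 + 9 = 15
  6 + 10 = 16
  9 + 10 = 19
Collected distinct sums: {0, 3, 6, 7, 9, 12, 13, 15, 16, 19}
|A +̂ A| = 10
(Reference bound: |A +̂ A| ≥ 2|A| - 3 for |A| ≥ 2, with |A| = 5 giving ≥ 7.)

|A +̂ A| = 10


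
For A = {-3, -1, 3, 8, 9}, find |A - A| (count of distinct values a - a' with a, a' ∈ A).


A - A = {a - a' : a, a' ∈ A}; |A| = 5.
Bounds: 2|A|-1 ≤ |A - A| ≤ |A|² - |A| + 1, i.e. 9 ≤ |A - A| ≤ 21.
Note: 0 ∈ A - A always (from a - a). The set is symmetric: if d ∈ A - A then -d ∈ A - A.
Enumerate nonzero differences d = a - a' with a > a' (then include -d):
Positive differences: {1, 2, 4, 5, 6, 9, 10, 11, 12}
Full difference set: {0} ∪ (positive diffs) ∪ (negative diffs).
|A - A| = 1 + 2·9 = 19 (matches direct enumeration: 19).

|A - A| = 19


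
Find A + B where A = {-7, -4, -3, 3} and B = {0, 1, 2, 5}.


A + B = {a + b : a ∈ A, b ∈ B}.
Enumerate all |A|·|B| = 4·4 = 16 pairs (a, b) and collect distinct sums.
a = -7: -7+0=-7, -7+1=-6, -7+2=-5, -7+5=-2
a = -4: -4+0=-4, -4+1=-3, -4+2=-2, -4+5=1
a = -3: -3+0=-3, -3+1=-2, -3+2=-1, -3+5=2
a = 3: 3+0=3, 3+1=4, 3+2=5, 3+5=8
Collecting distinct sums: A + B = {-7, -6, -5, -4, -3, -2, -1, 1, 2, 3, 4, 5, 8}
|A + B| = 13

A + B = {-7, -6, -5, -4, -3, -2, -1, 1, 2, 3, 4, 5, 8}


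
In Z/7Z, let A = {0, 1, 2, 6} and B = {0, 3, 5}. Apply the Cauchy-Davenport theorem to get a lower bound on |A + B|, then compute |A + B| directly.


Cauchy-Davenport: |A + B| ≥ min(p, |A| + |B| - 1) for A, B nonempty in Z/pZ.
|A| = 4, |B| = 3, p = 7.
CD lower bound = min(7, 4 + 3 - 1) = min(7, 6) = 6.
Compute A + B mod 7 directly:
a = 0: 0+0=0, 0+3=3, 0+5=5
a = 1: 1+0=1, 1+3=4, 1+5=6
a = 2: 2+0=2, 2+3=5, 2+5=0
a = 6: 6+0=6, 6+3=2, 6+5=4
A + B = {0, 1, 2, 3, 4, 5, 6}, so |A + B| = 7.
Verify: 7 ≥ 6? Yes ✓.

CD lower bound = 6, actual |A + B| = 7.


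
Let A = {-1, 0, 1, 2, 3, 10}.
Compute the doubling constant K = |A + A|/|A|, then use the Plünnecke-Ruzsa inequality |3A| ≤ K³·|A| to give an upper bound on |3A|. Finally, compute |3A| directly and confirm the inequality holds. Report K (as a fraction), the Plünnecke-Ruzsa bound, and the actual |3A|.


|A| = 6.
Step 1: Compute A + A by enumerating all 36 pairs.
A + A = {-2, -1, 0, 1, 2, 3, 4, 5, 6, 9, 10, 11, 12, 13, 20}, so |A + A| = 15.
Step 2: Doubling constant K = |A + A|/|A| = 15/6 = 15/6 ≈ 2.5000.
Step 3: Plünnecke-Ruzsa gives |3A| ≤ K³·|A| = (2.5000)³ · 6 ≈ 93.7500.
Step 4: Compute 3A = A + A + A directly by enumerating all triples (a,b,c) ∈ A³; |3A| = 26.
Step 5: Check 26 ≤ 93.7500? Yes ✓.

K = 15/6, Plünnecke-Ruzsa bound K³|A| ≈ 93.7500, |3A| = 26, inequality holds.


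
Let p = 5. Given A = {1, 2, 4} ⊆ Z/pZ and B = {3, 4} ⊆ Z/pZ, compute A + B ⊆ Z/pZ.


Work in Z/5Z: reduce every sum a + b modulo 5.
Enumerate all 6 pairs:
a = 1: 1+3=4, 1+4=0
a = 2: 2+3=0, 2+4=1
a = 4: 4+3=2, 4+4=3
Distinct residues collected: {0, 1, 2, 3, 4}
|A + B| = 5 (out of 5 total residues).

A + B = {0, 1, 2, 3, 4}


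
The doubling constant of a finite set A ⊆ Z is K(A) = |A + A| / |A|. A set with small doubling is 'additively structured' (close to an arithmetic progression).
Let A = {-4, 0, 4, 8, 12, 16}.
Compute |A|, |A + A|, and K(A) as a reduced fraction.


|A| = 6.
Compute A + A by enumerating all 36 pairs.
A + A = {-8, -4, 0, 4, 8, 12, 16, 20, 24, 28, 32}, so |A + A| = 11.
K = |A + A| / |A| = 11/6 (already in lowest terms) ≈ 1.8333.
Reference: AP of size 6 gives K = 11/6 ≈ 1.8333; a fully generic set of size 6 gives K ≈ 3.5000.

|A| = 6, |A + A| = 11, K = 11/6.


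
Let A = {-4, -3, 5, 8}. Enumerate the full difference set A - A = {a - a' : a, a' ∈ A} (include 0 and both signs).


A - A = {a - a' : a, a' ∈ A}.
Compute a - a' for each ordered pair (a, a'):
a = -4: -4--4=0, -4--3=-1, -4-5=-9, -4-8=-12
a = -3: -3--4=1, -3--3=0, -3-5=-8, -3-8=-11
a = 5: 5--4=9, 5--3=8, 5-5=0, 5-8=-3
a = 8: 8--4=12, 8--3=11, 8-5=3, 8-8=0
Collecting distinct values (and noting 0 appears from a-a):
A - A = {-12, -11, -9, -8, -3, -1, 0, 1, 3, 8, 9, 11, 12}
|A - A| = 13

A - A = {-12, -11, -9, -8, -3, -1, 0, 1, 3, 8, 9, 11, 12}


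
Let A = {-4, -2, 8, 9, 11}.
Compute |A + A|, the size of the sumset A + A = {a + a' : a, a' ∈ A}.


A + A = {a + a' : a, a' ∈ A}; |A| = 5.
General bounds: 2|A| - 1 ≤ |A + A| ≤ |A|(|A|+1)/2, i.e. 9 ≤ |A + A| ≤ 15.
Lower bound 2|A|-1 is attained iff A is an arithmetic progression.
Enumerate sums a + a' for a ≤ a' (symmetric, so this suffices):
a = -4: -4+-4=-8, -4+-2=-6, -4+8=4, -4+9=5, -4+11=7
a = -2: -2+-2=-4, -2+8=6, -2+9=7, -2+11=9
a = 8: 8+8=16, 8+9=17, 8+11=19
a = 9: 9+9=18, 9+11=20
a = 11: 11+11=22
Distinct sums: {-8, -6, -4, 4, 5, 6, 7, 9, 16, 17, 18, 19, 20, 22}
|A + A| = 14

|A + A| = 14


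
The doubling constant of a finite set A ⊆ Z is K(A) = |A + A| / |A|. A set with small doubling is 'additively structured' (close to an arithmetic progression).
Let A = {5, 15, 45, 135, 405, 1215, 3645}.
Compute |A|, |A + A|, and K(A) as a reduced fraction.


|A| = 7.
Compute A + A by enumerating all 49 pairs.
A + A = {10, 20, 30, 50, 60, 90, 140, 150, 180, 270, 410, 420, 450, 540, 810, 1220, 1230, 1260, 1350, 1620, 2430, 3650, 3660, 3690, 3780, 4050, 4860, 7290}, so |A + A| = 28.
K = |A + A| / |A| = 28/7 = 4/1 ≈ 4.0000.
Reference: AP of size 7 gives K = 13/7 ≈ 1.8571; a fully generic set of size 7 gives K ≈ 4.0000.

|A| = 7, |A + A| = 28, K = 28/7 = 4/1.


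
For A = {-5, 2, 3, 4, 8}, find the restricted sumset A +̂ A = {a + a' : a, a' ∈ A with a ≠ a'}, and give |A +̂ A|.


Restricted sumset: A +̂ A = {a + a' : a ∈ A, a' ∈ A, a ≠ a'}.
Equivalently, take A + A and drop any sum 2a that is achievable ONLY as a + a for a ∈ A (i.e. sums representable only with equal summands).
Enumerate pairs (a, a') with a < a' (symmetric, so each unordered pair gives one sum; this covers all a ≠ a'):
  -5 + 2 = -3
  -5 + 3 = -2
  -5 + 4 = -1
  -5 + 8 = 3
  2 + 3 = 5
  2 + 4 = 6
  2 + 8 = 10
  3 + 4 = 7
  3 + 8 = 11
  4 + 8 = 12
Collected distinct sums: {-3, -2, -1, 3, 5, 6, 7, 10, 11, 12}
|A +̂ A| = 10
(Reference bound: |A +̂ A| ≥ 2|A| - 3 for |A| ≥ 2, with |A| = 5 giving ≥ 7.)

|A +̂ A| = 10


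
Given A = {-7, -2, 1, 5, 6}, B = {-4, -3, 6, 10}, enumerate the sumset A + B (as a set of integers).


A + B = {a + b : a ∈ A, b ∈ B}.
Enumerate all |A|·|B| = 5·4 = 20 pairs (a, b) and collect distinct sums.
a = -7: -7+-4=-11, -7+-3=-10, -7+6=-1, -7+10=3
a = -2: -2+-4=-6, -2+-3=-5, -2+6=4, -2+10=8
a = 1: 1+-4=-3, 1+-3=-2, 1+6=7, 1+10=11
a = 5: 5+-4=1, 5+-3=2, 5+6=11, 5+10=15
a = 6: 6+-4=2, 6+-3=3, 6+6=12, 6+10=16
Collecting distinct sums: A + B = {-11, -10, -6, -5, -3, -2, -1, 1, 2, 3, 4, 7, 8, 11, 12, 15, 16}
|A + B| = 17

A + B = {-11, -10, -6, -5, -3, -2, -1, 1, 2, 3, 4, 7, 8, 11, 12, 15, 16}


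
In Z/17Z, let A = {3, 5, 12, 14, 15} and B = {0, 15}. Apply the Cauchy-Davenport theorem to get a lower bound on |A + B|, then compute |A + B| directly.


Cauchy-Davenport: |A + B| ≥ min(p, |A| + |B| - 1) for A, B nonempty in Z/pZ.
|A| = 5, |B| = 2, p = 17.
CD lower bound = min(17, 5 + 2 - 1) = min(17, 6) = 6.
Compute A + B mod 17 directly:
a = 3: 3+0=3, 3+15=1
a = 5: 5+0=5, 5+15=3
a = 12: 12+0=12, 12+15=10
a = 14: 14+0=14, 14+15=12
a = 15: 15+0=15, 15+15=13
A + B = {1, 3, 5, 10, 12, 13, 14, 15}, so |A + B| = 8.
Verify: 8 ≥ 6? Yes ✓.

CD lower bound = 6, actual |A + B| = 8.


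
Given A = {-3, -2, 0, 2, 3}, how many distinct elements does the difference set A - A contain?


A - A = {a - a' : a, a' ∈ A}; |A| = 5.
Bounds: 2|A|-1 ≤ |A - A| ≤ |A|² - |A| + 1, i.e. 9 ≤ |A - A| ≤ 21.
Note: 0 ∈ A - A always (from a - a). The set is symmetric: if d ∈ A - A then -d ∈ A - A.
Enumerate nonzero differences d = a - a' with a > a' (then include -d):
Positive differences: {1, 2, 3, 4, 5, 6}
Full difference set: {0} ∪ (positive diffs) ∪ (negative diffs).
|A - A| = 1 + 2·6 = 13 (matches direct enumeration: 13).

|A - A| = 13


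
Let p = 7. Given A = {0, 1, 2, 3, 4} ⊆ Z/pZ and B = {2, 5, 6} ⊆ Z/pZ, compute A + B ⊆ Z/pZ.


Work in Z/7Z: reduce every sum a + b modulo 7.
Enumerate all 15 pairs:
a = 0: 0+2=2, 0+5=5, 0+6=6
a = 1: 1+2=3, 1+5=6, 1+6=0
a = 2: 2+2=4, 2+5=0, 2+6=1
a = 3: 3+2=5, 3+5=1, 3+6=2
a = 4: 4+2=6, 4+5=2, 4+6=3
Distinct residues collected: {0, 1, 2, 3, 4, 5, 6}
|A + B| = 7 (out of 7 total residues).

A + B = {0, 1, 2, 3, 4, 5, 6}


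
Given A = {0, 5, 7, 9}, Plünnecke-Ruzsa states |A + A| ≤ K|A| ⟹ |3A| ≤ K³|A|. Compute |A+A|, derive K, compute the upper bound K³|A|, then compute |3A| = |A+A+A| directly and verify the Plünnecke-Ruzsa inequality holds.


|A| = 4.
Step 1: Compute A + A by enumerating all 16 pairs.
A + A = {0, 5, 7, 9, 10, 12, 14, 16, 18}, so |A + A| = 9.
Step 2: Doubling constant K = |A + A|/|A| = 9/4 = 9/4 ≈ 2.2500.
Step 3: Plünnecke-Ruzsa gives |3A| ≤ K³·|A| = (2.2500)³ · 4 ≈ 45.5625.
Step 4: Compute 3A = A + A + A directly by enumerating all triples (a,b,c) ∈ A³; |3A| = 16.
Step 5: Check 16 ≤ 45.5625? Yes ✓.

K = 9/4, Plünnecke-Ruzsa bound K³|A| ≈ 45.5625, |3A| = 16, inequality holds.


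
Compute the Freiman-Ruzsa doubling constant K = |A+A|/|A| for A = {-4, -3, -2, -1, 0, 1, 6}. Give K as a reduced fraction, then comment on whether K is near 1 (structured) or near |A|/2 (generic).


|A| = 7.
Compute A + A by enumerating all 49 pairs.
A + A = {-8, -7, -6, -5, -4, -3, -2, -1, 0, 1, 2, 3, 4, 5, 6, 7, 12}, so |A + A| = 17.
K = |A + A| / |A| = 17/7 (already in lowest terms) ≈ 2.4286.
Reference: AP of size 7 gives K = 13/7 ≈ 1.8571; a fully generic set of size 7 gives K ≈ 4.0000.

|A| = 7, |A + A| = 17, K = 17/7.


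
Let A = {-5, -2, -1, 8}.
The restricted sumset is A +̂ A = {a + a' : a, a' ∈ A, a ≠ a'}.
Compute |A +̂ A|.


Restricted sumset: A +̂ A = {a + a' : a ∈ A, a' ∈ A, a ≠ a'}.
Equivalently, take A + A and drop any sum 2a that is achievable ONLY as a + a for a ∈ A (i.e. sums representable only with equal summands).
Enumerate pairs (a, a') with a < a' (symmetric, so each unordered pair gives one sum; this covers all a ≠ a'):
  -5 + -2 = -7
  -5 + -1 = -6
  -5 + 8 = 3
  -2 + -1 = -3
  -2 + 8 = 6
  -1 + 8 = 7
Collected distinct sums: {-7, -6, -3, 3, 6, 7}
|A +̂ A| = 6
(Reference bound: |A +̂ A| ≥ 2|A| - 3 for |A| ≥ 2, with |A| = 4 giving ≥ 5.)

|A +̂ A| = 6


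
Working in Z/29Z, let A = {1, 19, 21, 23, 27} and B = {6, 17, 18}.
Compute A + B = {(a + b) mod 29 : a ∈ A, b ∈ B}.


Work in Z/29Z: reduce every sum a + b modulo 29.
Enumerate all 15 pairs:
a = 1: 1+6=7, 1+17=18, 1+18=19
a = 19: 19+6=25, 19+17=7, 19+18=8
a = 21: 21+6=27, 21+17=9, 21+18=10
a = 23: 23+6=0, 23+17=11, 23+18=12
a = 27: 27+6=4, 27+17=15, 27+18=16
Distinct residues collected: {0, 4, 7, 8, 9, 10, 11, 12, 15, 16, 18, 19, 25, 27}
|A + B| = 14 (out of 29 total residues).

A + B = {0, 4, 7, 8, 9, 10, 11, 12, 15, 16, 18, 19, 25, 27}


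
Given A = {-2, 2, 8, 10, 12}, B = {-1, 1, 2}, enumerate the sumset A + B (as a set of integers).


A + B = {a + b : a ∈ A, b ∈ B}.
Enumerate all |A|·|B| = 5·3 = 15 pairs (a, b) and collect distinct sums.
a = -2: -2+-1=-3, -2+1=-1, -2+2=0
a = 2: 2+-1=1, 2+1=3, 2+2=4
a = 8: 8+-1=7, 8+1=9, 8+2=10
a = 10: 10+-1=9, 10+1=11, 10+2=12
a = 12: 12+-1=11, 12+1=13, 12+2=14
Collecting distinct sums: A + B = {-3, -1, 0, 1, 3, 4, 7, 9, 10, 11, 12, 13, 14}
|A + B| = 13

A + B = {-3, -1, 0, 1, 3, 4, 7, 9, 10, 11, 12, 13, 14}


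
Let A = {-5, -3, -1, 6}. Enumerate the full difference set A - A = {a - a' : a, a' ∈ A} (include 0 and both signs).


A - A = {a - a' : a, a' ∈ A}.
Compute a - a' for each ordered pair (a, a'):
a = -5: -5--5=0, -5--3=-2, -5--1=-4, -5-6=-11
a = -3: -3--5=2, -3--3=0, -3--1=-2, -3-6=-9
a = -1: -1--5=4, -1--3=2, -1--1=0, -1-6=-7
a = 6: 6--5=11, 6--3=9, 6--1=7, 6-6=0
Collecting distinct values (and noting 0 appears from a-a):
A - A = {-11, -9, -7, -4, -2, 0, 2, 4, 7, 9, 11}
|A - A| = 11

A - A = {-11, -9, -7, -4, -2, 0, 2, 4, 7, 9, 11}


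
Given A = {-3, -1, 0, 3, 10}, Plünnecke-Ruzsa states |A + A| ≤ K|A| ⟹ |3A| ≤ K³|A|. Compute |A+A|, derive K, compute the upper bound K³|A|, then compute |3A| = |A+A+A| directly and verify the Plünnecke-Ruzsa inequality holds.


|A| = 5.
Step 1: Compute A + A by enumerating all 25 pairs.
A + A = {-6, -4, -3, -2, -1, 0, 2, 3, 6, 7, 9, 10, 13, 20}, so |A + A| = 14.
Step 2: Doubling constant K = |A + A|/|A| = 14/5 = 14/5 ≈ 2.8000.
Step 3: Plünnecke-Ruzsa gives |3A| ≤ K³·|A| = (2.8000)³ · 5 ≈ 109.7600.
Step 4: Compute 3A = A + A + A directly by enumerating all triples (a,b,c) ∈ A³; |3A| = 27.
Step 5: Check 27 ≤ 109.7600? Yes ✓.

K = 14/5, Plünnecke-Ruzsa bound K³|A| ≈ 109.7600, |3A| = 27, inequality holds.


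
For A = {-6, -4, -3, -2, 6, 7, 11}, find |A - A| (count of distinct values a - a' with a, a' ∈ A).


A - A = {a - a' : a, a' ∈ A}; |A| = 7.
Bounds: 2|A|-1 ≤ |A - A| ≤ |A|² - |A| + 1, i.e. 13 ≤ |A - A| ≤ 43.
Note: 0 ∈ A - A always (from a - a). The set is symmetric: if d ∈ A - A then -d ∈ A - A.
Enumerate nonzero differences d = a - a' with a > a' (then include -d):
Positive differences: {1, 2, 3, 4, 5, 8, 9, 10, 11, 12, 13, 14, 15, 17}
Full difference set: {0} ∪ (positive diffs) ∪ (negative diffs).
|A - A| = 1 + 2·14 = 29 (matches direct enumeration: 29).

|A - A| = 29


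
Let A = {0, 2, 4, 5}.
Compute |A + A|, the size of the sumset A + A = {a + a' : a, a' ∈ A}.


A + A = {a + a' : a, a' ∈ A}; |A| = 4.
General bounds: 2|A| - 1 ≤ |A + A| ≤ |A|(|A|+1)/2, i.e. 7 ≤ |A + A| ≤ 10.
Lower bound 2|A|-1 is attained iff A is an arithmetic progression.
Enumerate sums a + a' for a ≤ a' (symmetric, so this suffices):
a = 0: 0+0=0, 0+2=2, 0+4=4, 0+5=5
a = 2: 2+2=4, 2+4=6, 2+5=7
a = 4: 4+4=8, 4+5=9
a = 5: 5+5=10
Distinct sums: {0, 2, 4, 5, 6, 7, 8, 9, 10}
|A + A| = 9

|A + A| = 9


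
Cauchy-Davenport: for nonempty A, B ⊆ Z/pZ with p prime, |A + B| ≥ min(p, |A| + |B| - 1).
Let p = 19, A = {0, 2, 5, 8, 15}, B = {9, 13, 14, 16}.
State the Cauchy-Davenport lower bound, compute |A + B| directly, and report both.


Cauchy-Davenport: |A + B| ≥ min(p, |A| + |B| - 1) for A, B nonempty in Z/pZ.
|A| = 5, |B| = 4, p = 19.
CD lower bound = min(19, 5 + 4 - 1) = min(19, 8) = 8.
Compute A + B mod 19 directly:
a = 0: 0+9=9, 0+13=13, 0+14=14, 0+16=16
a = 2: 2+9=11, 2+13=15, 2+14=16, 2+16=18
a = 5: 5+9=14, 5+13=18, 5+14=0, 5+16=2
a = 8: 8+9=17, 8+13=2, 8+14=3, 8+16=5
a = 15: 15+9=5, 15+13=9, 15+14=10, 15+16=12
A + B = {0, 2, 3, 5, 9, 10, 11, 12, 13, 14, 15, 16, 17, 18}, so |A + B| = 14.
Verify: 14 ≥ 8? Yes ✓.

CD lower bound = 8, actual |A + B| = 14.


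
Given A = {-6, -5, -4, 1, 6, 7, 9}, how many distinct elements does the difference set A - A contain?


A - A = {a - a' : a, a' ∈ A}; |A| = 7.
Bounds: 2|A|-1 ≤ |A - A| ≤ |A|² - |A| + 1, i.e. 13 ≤ |A - A| ≤ 43.
Note: 0 ∈ A - A always (from a - a). The set is symmetric: if d ∈ A - A then -d ∈ A - A.
Enumerate nonzero differences d = a - a' with a > a' (then include -d):
Positive differences: {1, 2, 3, 5, 6, 7, 8, 10, 11, 12, 13, 14, 15}
Full difference set: {0} ∪ (positive diffs) ∪ (negative diffs).
|A - A| = 1 + 2·13 = 27 (matches direct enumeration: 27).

|A - A| = 27


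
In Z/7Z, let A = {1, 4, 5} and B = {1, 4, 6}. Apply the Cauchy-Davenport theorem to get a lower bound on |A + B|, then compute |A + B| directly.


Cauchy-Davenport: |A + B| ≥ min(p, |A| + |B| - 1) for A, B nonempty in Z/pZ.
|A| = 3, |B| = 3, p = 7.
CD lower bound = min(7, 3 + 3 - 1) = min(7, 5) = 5.
Compute A + B mod 7 directly:
a = 1: 1+1=2, 1+4=5, 1+6=0
a = 4: 4+1=5, 4+4=1, 4+6=3
a = 5: 5+1=6, 5+4=2, 5+6=4
A + B = {0, 1, 2, 3, 4, 5, 6}, so |A + B| = 7.
Verify: 7 ≥ 5? Yes ✓.

CD lower bound = 5, actual |A + B| = 7.


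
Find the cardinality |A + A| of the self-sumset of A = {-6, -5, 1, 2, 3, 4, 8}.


A + A = {a + a' : a, a' ∈ A}; |A| = 7.
General bounds: 2|A| - 1 ≤ |A + A| ≤ |A|(|A|+1)/2, i.e. 13 ≤ |A + A| ≤ 28.
Lower bound 2|A|-1 is attained iff A is an arithmetic progression.
Enumerate sums a + a' for a ≤ a' (symmetric, so this suffices):
a = -6: -6+-6=-12, -6+-5=-11, -6+1=-5, -6+2=-4, -6+3=-3, -6+4=-2, -6+8=2
a = -5: -5+-5=-10, -5+1=-4, -5+2=-3, -5+3=-2, -5+4=-1, -5+8=3
a = 1: 1+1=2, 1+2=3, 1+3=4, 1+4=5, 1+8=9
a = 2: 2+2=4, 2+3=5, 2+4=6, 2+8=10
a = 3: 3+3=6, 3+4=7, 3+8=11
a = 4: 4+4=8, 4+8=12
a = 8: 8+8=16
Distinct sums: {-12, -11, -10, -5, -4, -3, -2, -1, 2, 3, 4, 5, 6, 7, 8, 9, 10, 11, 12, 16}
|A + A| = 20

|A + A| = 20


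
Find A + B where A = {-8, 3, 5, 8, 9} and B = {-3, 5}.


A + B = {a + b : a ∈ A, b ∈ B}.
Enumerate all |A|·|B| = 5·2 = 10 pairs (a, b) and collect distinct sums.
a = -8: -8+-3=-11, -8+5=-3
a = 3: 3+-3=0, 3+5=8
a = 5: 5+-3=2, 5+5=10
a = 8: 8+-3=5, 8+5=13
a = 9: 9+-3=6, 9+5=14
Collecting distinct sums: A + B = {-11, -3, 0, 2, 5, 6, 8, 10, 13, 14}
|A + B| = 10

A + B = {-11, -3, 0, 2, 5, 6, 8, 10, 13, 14}


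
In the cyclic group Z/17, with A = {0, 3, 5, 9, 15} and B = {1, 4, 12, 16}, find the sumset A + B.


Work in Z/17Z: reduce every sum a + b modulo 17.
Enumerate all 20 pairs:
a = 0: 0+1=1, 0+4=4, 0+12=12, 0+16=16
a = 3: 3+1=4, 3+4=7, 3+12=15, 3+16=2
a = 5: 5+1=6, 5+4=9, 5+12=0, 5+16=4
a = 9: 9+1=10, 9+4=13, 9+12=4, 9+16=8
a = 15: 15+1=16, 15+4=2, 15+12=10, 15+16=14
Distinct residues collected: {0, 1, 2, 4, 6, 7, 8, 9, 10, 12, 13, 14, 15, 16}
|A + B| = 14 (out of 17 total residues).

A + B = {0, 1, 2, 4, 6, 7, 8, 9, 10, 12, 13, 14, 15, 16}


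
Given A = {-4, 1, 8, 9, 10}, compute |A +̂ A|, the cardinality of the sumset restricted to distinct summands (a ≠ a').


Restricted sumset: A +̂ A = {a + a' : a ∈ A, a' ∈ A, a ≠ a'}.
Equivalently, take A + A and drop any sum 2a that is achievable ONLY as a + a for a ∈ A (i.e. sums representable only with equal summands).
Enumerate pairs (a, a') with a < a' (symmetric, so each unordered pair gives one sum; this covers all a ≠ a'):
  -4 + 1 = -3
  -4 + 8 = 4
  -4 + 9 = 5
  -4 + 10 = 6
  1 + 8 = 9
  1 + 9 = 10
  1 + 10 = 11
  8 + 9 = 17
  8 + 10 = 18
  9 + 10 = 19
Collected distinct sums: {-3, 4, 5, 6, 9, 10, 11, 17, 18, 19}
|A +̂ A| = 10
(Reference bound: |A +̂ A| ≥ 2|A| - 3 for |A| ≥ 2, with |A| = 5 giving ≥ 7.)

|A +̂ A| = 10


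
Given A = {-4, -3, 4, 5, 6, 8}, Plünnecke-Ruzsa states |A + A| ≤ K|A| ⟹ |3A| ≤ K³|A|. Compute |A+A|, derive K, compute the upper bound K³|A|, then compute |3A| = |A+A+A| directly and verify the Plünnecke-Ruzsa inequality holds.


|A| = 6.
Step 1: Compute A + A by enumerating all 36 pairs.
A + A = {-8, -7, -6, 0, 1, 2, 3, 4, 5, 8, 9, 10, 11, 12, 13, 14, 16}, so |A + A| = 17.
Step 2: Doubling constant K = |A + A|/|A| = 17/6 = 17/6 ≈ 2.8333.
Step 3: Plünnecke-Ruzsa gives |3A| ≤ K³·|A| = (2.8333)³ · 6 ≈ 136.4722.
Step 4: Compute 3A = A + A + A directly by enumerating all triples (a,b,c) ∈ A³; |3A| = 31.
Step 5: Check 31 ≤ 136.4722? Yes ✓.

K = 17/6, Plünnecke-Ruzsa bound K³|A| ≈ 136.4722, |3A| = 31, inequality holds.


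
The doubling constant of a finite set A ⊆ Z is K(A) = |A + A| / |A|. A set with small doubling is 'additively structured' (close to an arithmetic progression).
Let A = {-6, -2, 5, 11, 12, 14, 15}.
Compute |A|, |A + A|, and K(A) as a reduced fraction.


|A| = 7.
Compute A + A by enumerating all 49 pairs.
A + A = {-12, -8, -4, -1, 3, 5, 6, 8, 9, 10, 12, 13, 16, 17, 19, 20, 22, 23, 24, 25, 26, 27, 28, 29, 30}, so |A + A| = 25.
K = |A + A| / |A| = 25/7 (already in lowest terms) ≈ 3.5714.
Reference: AP of size 7 gives K = 13/7 ≈ 1.8571; a fully generic set of size 7 gives K ≈ 4.0000.

|A| = 7, |A + A| = 25, K = 25/7.


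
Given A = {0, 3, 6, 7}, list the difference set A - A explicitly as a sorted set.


A - A = {a - a' : a, a' ∈ A}.
Compute a - a' for each ordered pair (a, a'):
a = 0: 0-0=0, 0-3=-3, 0-6=-6, 0-7=-7
a = 3: 3-0=3, 3-3=0, 3-6=-3, 3-7=-4
a = 6: 6-0=6, 6-3=3, 6-6=0, 6-7=-1
a = 7: 7-0=7, 7-3=4, 7-6=1, 7-7=0
Collecting distinct values (and noting 0 appears from a-a):
A - A = {-7, -6, -4, -3, -1, 0, 1, 3, 4, 6, 7}
|A - A| = 11

A - A = {-7, -6, -4, -3, -1, 0, 1, 3, 4, 6, 7}


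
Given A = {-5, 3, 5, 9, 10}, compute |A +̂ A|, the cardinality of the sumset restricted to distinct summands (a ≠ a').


Restricted sumset: A +̂ A = {a + a' : a ∈ A, a' ∈ A, a ≠ a'}.
Equivalently, take A + A and drop any sum 2a that is achievable ONLY as a + a for a ∈ A (i.e. sums representable only with equal summands).
Enumerate pairs (a, a') with a < a' (symmetric, so each unordered pair gives one sum; this covers all a ≠ a'):
  -5 + 3 = -2
  -5 + 5 = 0
  -5 + 9 = 4
  -5 + 10 = 5
  3 + 5 = 8
  3 + 9 = 12
  3 + 10 = 13
  5 + 9 = 14
  5 + 10 = 15
  9 + 10 = 19
Collected distinct sums: {-2, 0, 4, 5, 8, 12, 13, 14, 15, 19}
|A +̂ A| = 10
(Reference bound: |A +̂ A| ≥ 2|A| - 3 for |A| ≥ 2, with |A| = 5 giving ≥ 7.)

|A +̂ A| = 10


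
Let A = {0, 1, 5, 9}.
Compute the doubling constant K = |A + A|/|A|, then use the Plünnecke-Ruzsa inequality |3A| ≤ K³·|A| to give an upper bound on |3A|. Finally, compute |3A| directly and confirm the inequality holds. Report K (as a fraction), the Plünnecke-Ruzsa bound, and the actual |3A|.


|A| = 4.
Step 1: Compute A + A by enumerating all 16 pairs.
A + A = {0, 1, 2, 5, 6, 9, 10, 14, 18}, so |A + A| = 9.
Step 2: Doubling constant K = |A + A|/|A| = 9/4 = 9/4 ≈ 2.2500.
Step 3: Plünnecke-Ruzsa gives |3A| ≤ K³·|A| = (2.2500)³ · 4 ≈ 45.5625.
Step 4: Compute 3A = A + A + A directly by enumerating all triples (a,b,c) ∈ A³; |3A| = 16.
Step 5: Check 16 ≤ 45.5625? Yes ✓.

K = 9/4, Plünnecke-Ruzsa bound K³|A| ≈ 45.5625, |3A| = 16, inequality holds.


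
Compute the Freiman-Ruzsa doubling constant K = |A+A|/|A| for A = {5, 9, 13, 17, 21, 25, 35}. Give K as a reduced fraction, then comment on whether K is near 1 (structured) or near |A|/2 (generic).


|A| = 7.
Compute A + A by enumerating all 49 pairs.
A + A = {10, 14, 18, 22, 26, 30, 34, 38, 40, 42, 44, 46, 48, 50, 52, 56, 60, 70}, so |A + A| = 18.
K = |A + A| / |A| = 18/7 (already in lowest terms) ≈ 2.5714.
Reference: AP of size 7 gives K = 13/7 ≈ 1.8571; a fully generic set of size 7 gives K ≈ 4.0000.

|A| = 7, |A + A| = 18, K = 18/7.


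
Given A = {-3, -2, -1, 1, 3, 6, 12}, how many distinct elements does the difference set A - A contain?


A - A = {a - a' : a, a' ∈ A}; |A| = 7.
Bounds: 2|A|-1 ≤ |A - A| ≤ |A|² - |A| + 1, i.e. 13 ≤ |A - A| ≤ 43.
Note: 0 ∈ A - A always (from a - a). The set is symmetric: if d ∈ A - A then -d ∈ A - A.
Enumerate nonzero differences d = a - a' with a > a' (then include -d):
Positive differences: {1, 2, 3, 4, 5, 6, 7, 8, 9, 11, 13, 14, 15}
Full difference set: {0} ∪ (positive diffs) ∪ (negative diffs).
|A - A| = 1 + 2·13 = 27 (matches direct enumeration: 27).

|A - A| = 27


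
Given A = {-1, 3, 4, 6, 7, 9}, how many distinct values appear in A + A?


A + A = {a + a' : a, a' ∈ A}; |A| = 6.
General bounds: 2|A| - 1 ≤ |A + A| ≤ |A|(|A|+1)/2, i.e. 11 ≤ |A + A| ≤ 21.
Lower bound 2|A|-1 is attained iff A is an arithmetic progression.
Enumerate sums a + a' for a ≤ a' (symmetric, so this suffices):
a = -1: -1+-1=-2, -1+3=2, -1+4=3, -1+6=5, -1+7=6, -1+9=8
a = 3: 3+3=6, 3+4=7, 3+6=9, 3+7=10, 3+9=12
a = 4: 4+4=8, 4+6=10, 4+7=11, 4+9=13
a = 6: 6+6=12, 6+7=13, 6+9=15
a = 7: 7+7=14, 7+9=16
a = 9: 9+9=18
Distinct sums: {-2, 2, 3, 5, 6, 7, 8, 9, 10, 11, 12, 13, 14, 15, 16, 18}
|A + A| = 16

|A + A| = 16


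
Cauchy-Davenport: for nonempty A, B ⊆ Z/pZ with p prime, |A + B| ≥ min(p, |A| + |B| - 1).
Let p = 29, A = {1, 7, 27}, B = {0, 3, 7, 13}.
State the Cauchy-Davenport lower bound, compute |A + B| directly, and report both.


Cauchy-Davenport: |A + B| ≥ min(p, |A| + |B| - 1) for A, B nonempty in Z/pZ.
|A| = 3, |B| = 4, p = 29.
CD lower bound = min(29, 3 + 4 - 1) = min(29, 6) = 6.
Compute A + B mod 29 directly:
a = 1: 1+0=1, 1+3=4, 1+7=8, 1+13=14
a = 7: 7+0=7, 7+3=10, 7+7=14, 7+13=20
a = 27: 27+0=27, 27+3=1, 27+7=5, 27+13=11
A + B = {1, 4, 5, 7, 8, 10, 11, 14, 20, 27}, so |A + B| = 10.
Verify: 10 ≥ 6? Yes ✓.

CD lower bound = 6, actual |A + B| = 10.


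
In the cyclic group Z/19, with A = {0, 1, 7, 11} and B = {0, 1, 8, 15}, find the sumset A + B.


Work in Z/19Z: reduce every sum a + b modulo 19.
Enumerate all 16 pairs:
a = 0: 0+0=0, 0+1=1, 0+8=8, 0+15=15
a = 1: 1+0=1, 1+1=2, 1+8=9, 1+15=16
a = 7: 7+0=7, 7+1=8, 7+8=15, 7+15=3
a = 11: 11+0=11, 11+1=12, 11+8=0, 11+15=7
Distinct residues collected: {0, 1, 2, 3, 7, 8, 9, 11, 12, 15, 16}
|A + B| = 11 (out of 19 total residues).

A + B = {0, 1, 2, 3, 7, 8, 9, 11, 12, 15, 16}


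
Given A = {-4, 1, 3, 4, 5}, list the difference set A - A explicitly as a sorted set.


A - A = {a - a' : a, a' ∈ A}.
Compute a - a' for each ordered pair (a, a'):
a = -4: -4--4=0, -4-1=-5, -4-3=-7, -4-4=-8, -4-5=-9
a = 1: 1--4=5, 1-1=0, 1-3=-2, 1-4=-3, 1-5=-4
a = 3: 3--4=7, 3-1=2, 3-3=0, 3-4=-1, 3-5=-2
a = 4: 4--4=8, 4-1=3, 4-3=1, 4-4=0, 4-5=-1
a = 5: 5--4=9, 5-1=4, 5-3=2, 5-4=1, 5-5=0
Collecting distinct values (and noting 0 appears from a-a):
A - A = {-9, -8, -7, -5, -4, -3, -2, -1, 0, 1, 2, 3, 4, 5, 7, 8, 9}
|A - A| = 17

A - A = {-9, -8, -7, -5, -4, -3, -2, -1, 0, 1, 2, 3, 4, 5, 7, 8, 9}


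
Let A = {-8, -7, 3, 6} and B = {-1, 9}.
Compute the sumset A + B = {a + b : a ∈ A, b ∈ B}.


A + B = {a + b : a ∈ A, b ∈ B}.
Enumerate all |A|·|B| = 4·2 = 8 pairs (a, b) and collect distinct sums.
a = -8: -8+-1=-9, -8+9=1
a = -7: -7+-1=-8, -7+9=2
a = 3: 3+-1=2, 3+9=12
a = 6: 6+-1=5, 6+9=15
Collecting distinct sums: A + B = {-9, -8, 1, 2, 5, 12, 15}
|A + B| = 7

A + B = {-9, -8, 1, 2, 5, 12, 15}


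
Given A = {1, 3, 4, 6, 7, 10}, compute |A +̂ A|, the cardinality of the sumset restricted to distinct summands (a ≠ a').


Restricted sumset: A +̂ A = {a + a' : a ∈ A, a' ∈ A, a ≠ a'}.
Equivalently, take A + A and drop any sum 2a that is achievable ONLY as a + a for a ∈ A (i.e. sums representable only with equal summands).
Enumerate pairs (a, a') with a < a' (symmetric, so each unordered pair gives one sum; this covers all a ≠ a'):
  1 + 3 = 4
  1 + 4 = 5
  1 + 6 = 7
  1 + 7 = 8
  1 + 10 = 11
  3 + 4 = 7
  3 + 6 = 9
  3 + 7 = 10
  3 + 10 = 13
  4 + 6 = 10
  4 + 7 = 11
  4 + 10 = 14
  6 + 7 = 13
  6 + 10 = 16
  7 + 10 = 17
Collected distinct sums: {4, 5, 7, 8, 9, 10, 11, 13, 14, 16, 17}
|A +̂ A| = 11
(Reference bound: |A +̂ A| ≥ 2|A| - 3 for |A| ≥ 2, with |A| = 6 giving ≥ 9.)

|A +̂ A| = 11


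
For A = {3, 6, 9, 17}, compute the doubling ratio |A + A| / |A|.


|A| = 4.
Compute A + A by enumerating all 16 pairs.
A + A = {6, 9, 12, 15, 18, 20, 23, 26, 34}, so |A + A| = 9.
K = |A + A| / |A| = 9/4 (already in lowest terms) ≈ 2.2500.
Reference: AP of size 4 gives K = 7/4 ≈ 1.7500; a fully generic set of size 4 gives K ≈ 2.5000.

|A| = 4, |A + A| = 9, K = 9/4.


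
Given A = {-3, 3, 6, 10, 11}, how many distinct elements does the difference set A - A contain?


A - A = {a - a' : a, a' ∈ A}; |A| = 5.
Bounds: 2|A|-1 ≤ |A - A| ≤ |A|² - |A| + 1, i.e. 9 ≤ |A - A| ≤ 21.
Note: 0 ∈ A - A always (from a - a). The set is symmetric: if d ∈ A - A then -d ∈ A - A.
Enumerate nonzero differences d = a - a' with a > a' (then include -d):
Positive differences: {1, 3, 4, 5, 6, 7, 8, 9, 13, 14}
Full difference set: {0} ∪ (positive diffs) ∪ (negative diffs).
|A - A| = 1 + 2·10 = 21 (matches direct enumeration: 21).

|A - A| = 21


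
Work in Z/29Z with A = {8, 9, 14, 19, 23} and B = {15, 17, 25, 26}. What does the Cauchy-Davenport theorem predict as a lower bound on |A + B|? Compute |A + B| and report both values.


Cauchy-Davenport: |A + B| ≥ min(p, |A| + |B| - 1) for A, B nonempty in Z/pZ.
|A| = 5, |B| = 4, p = 29.
CD lower bound = min(29, 5 + 4 - 1) = min(29, 8) = 8.
Compute A + B mod 29 directly:
a = 8: 8+15=23, 8+17=25, 8+25=4, 8+26=5
a = 9: 9+15=24, 9+17=26, 9+25=5, 9+26=6
a = 14: 14+15=0, 14+17=2, 14+25=10, 14+26=11
a = 19: 19+15=5, 19+17=7, 19+25=15, 19+26=16
a = 23: 23+15=9, 23+17=11, 23+25=19, 23+26=20
A + B = {0, 2, 4, 5, 6, 7, 9, 10, 11, 15, 16, 19, 20, 23, 24, 25, 26}, so |A + B| = 17.
Verify: 17 ≥ 8? Yes ✓.

CD lower bound = 8, actual |A + B| = 17.


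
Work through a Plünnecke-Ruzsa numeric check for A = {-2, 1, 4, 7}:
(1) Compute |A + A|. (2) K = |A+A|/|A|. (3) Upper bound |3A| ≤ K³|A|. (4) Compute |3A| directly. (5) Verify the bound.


|A| = 4.
Step 1: Compute A + A by enumerating all 16 pairs.
A + A = {-4, -1, 2, 5, 8, 11, 14}, so |A + A| = 7.
Step 2: Doubling constant K = |A + A|/|A| = 7/4 = 7/4 ≈ 1.7500.
Step 3: Plünnecke-Ruzsa gives |3A| ≤ K³·|A| = (1.7500)³ · 4 ≈ 21.4375.
Step 4: Compute 3A = A + A + A directly by enumerating all triples (a,b,c) ∈ A³; |3A| = 10.
Step 5: Check 10 ≤ 21.4375? Yes ✓.

K = 7/4, Plünnecke-Ruzsa bound K³|A| ≈ 21.4375, |3A| = 10, inequality holds.
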